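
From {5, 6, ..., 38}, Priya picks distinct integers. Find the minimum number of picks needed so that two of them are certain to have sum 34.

23

Group the elements by complementary pair {x, 34−x}: {5,29}, {6,28}, {7,27}, …, giving 12 two-element pairs, the single value 17 (it cannot pair with itself since the integers are distinct), and 9 integers whose partner 34−x falls outside [5,38].
By the pigeonhole principle, treating each of those 22 groups as a pigeonhole, one can pick one integer per group — 22 integers — with no two summing to 34.
The 23rd integer lands in an occupied pair, forcing a sum of 34.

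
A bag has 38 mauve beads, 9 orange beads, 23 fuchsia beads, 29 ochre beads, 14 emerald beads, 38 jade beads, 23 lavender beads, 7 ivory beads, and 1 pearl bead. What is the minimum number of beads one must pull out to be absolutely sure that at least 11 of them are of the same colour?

78

The 9 colours are the holes; the beads drawn are the pigeons.
To avoid 11 of any one colour, the worst case takes at most 10 of each colour, or every bead of a colour that has fewer than 10.
That gives 10 + 9 + 10 + 10 + 10 + 10 + 10 + 7 + 1 = 77 beads with no colour reaching 11.
The next bead forces some colour to 11, so 77 + 1 = 78.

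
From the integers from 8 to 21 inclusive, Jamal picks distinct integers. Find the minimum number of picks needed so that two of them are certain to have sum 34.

11

Group the elements by complementary pair {x, 34−x}: {13,21}, {14,20}, {15,19}, …, giving 4 two-element pairs; the single value 17 (it cannot pair with itself since the integers are distinct); and 5 integers whose partner 34−x falls outside [8,21].
By the pigeonhole principle, treating each of those 10 groups as a pigeonhole, one can pick one integer per group — 10 integers — with no two summing to 34.
The 11th integer lands in an occupied pair, forcing a sum of 34.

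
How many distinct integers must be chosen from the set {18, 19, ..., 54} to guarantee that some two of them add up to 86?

A set avoiding the sum 86 can contain at most one of each pair {x, 86−x}, plus the 15 elements whose complement lies outside the range or equal to its own complement.
The integers 18, …, 43 (26 of them) are such a set: any two sum to at least 18+19 = 37 and at most 42+43 = 85 < 86.
By pigeonhole, any 27th integer completes one of the 11 pairs, so 27 choices force a sum of 86.

27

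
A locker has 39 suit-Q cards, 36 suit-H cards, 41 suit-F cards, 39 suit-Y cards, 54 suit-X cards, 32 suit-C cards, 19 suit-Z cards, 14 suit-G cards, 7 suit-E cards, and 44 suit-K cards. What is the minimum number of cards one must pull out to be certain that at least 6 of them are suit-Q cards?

In the worst case for collecting suit-Q cards, every non-suit-Q card comes out first.
There are 36 + 41 + 39 + 54 + 32 + 19 + 14 + 7 + 44 = 286 non-suit-Q cards altogether.
After those, each further card must be suit-Q, so 286 + 6 = 292 draws guarantee 6 suit-Q cards.

292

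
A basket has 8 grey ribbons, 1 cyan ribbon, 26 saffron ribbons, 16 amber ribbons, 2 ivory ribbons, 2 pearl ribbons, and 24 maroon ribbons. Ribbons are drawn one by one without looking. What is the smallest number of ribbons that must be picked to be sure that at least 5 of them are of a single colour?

The 7 colours are the holes; the ribbons drawn are the pigeons.
To avoid 5 of any one colour, the worst case takes at most 4 of each colour, or every ribbon of a colour that has fewer than 4.
That gives 4 + 1 + 4 + 4 + 2 + 2 + 4 = 21 ribbons with no colour reaching 5.
The next ribbon forces some colour to 5, so 21 + 1 = 22.

22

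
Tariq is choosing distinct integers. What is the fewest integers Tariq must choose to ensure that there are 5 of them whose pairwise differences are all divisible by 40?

161

Integers whose pairwise differences are multiples of 40 are exactly those sharing a remainder mod 40. The 40 residue classes mod 40 are the pigeonholes.
With 160 integers one could put 4 in each residue class and have no class reach 5.
The 161st integer pushes some class to 5, so 40·4 + 1 = 161.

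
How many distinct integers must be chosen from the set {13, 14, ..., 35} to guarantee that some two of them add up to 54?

A set avoiding the sum 54 can contain at most one of each pair {x, 54−x}, plus the 7 elements whose complement lies outside the range or equal to its own complement.
The integers 13, …, 27 (15 of them) are such a set: any two sum to at least 13+14 = 27 and at most 26+27 = 53 < 54.
Any 16th integer completes one of the 8 pairs, so 16 choices force a sum of 54.

16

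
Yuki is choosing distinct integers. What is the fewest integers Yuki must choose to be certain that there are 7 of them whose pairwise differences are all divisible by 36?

217

Integers whose pairwise differences are multiples of 36 are exactly those sharing a remainder mod 36. By pigeonhole, the 36 residue classes mod 36 are the pigeonholes.
With 216 integers one could put 6 in each residue class and have no class reach 7.
The 217th integer pushes some class to 7, so 36·6 + 1 = 217.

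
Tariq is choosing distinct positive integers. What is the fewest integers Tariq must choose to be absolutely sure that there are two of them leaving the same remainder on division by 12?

13

Pigeonhole: the 12 residue classes mod 12 are the pigeonholes.
With 12 integers one could put 1 in each residue class and have no class reach 2.
The 13th integer pushes some class to 2, so 12·1 + 1 = 13.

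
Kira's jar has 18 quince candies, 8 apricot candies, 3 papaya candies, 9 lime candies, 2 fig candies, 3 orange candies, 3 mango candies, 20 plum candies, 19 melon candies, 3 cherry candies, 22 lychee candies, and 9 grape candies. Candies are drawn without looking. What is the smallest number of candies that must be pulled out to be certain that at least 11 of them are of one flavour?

The 12 flavours are the holes; the candies drawn are the pigeons.
To avoid 11 of any one flavour, the worst case takes at most 10 of each flavour, or every candy of a flavour that has fewer than 10.
That gives 10 + 8 + 3 + 9 + 2 + 3 + 3 + 10 + 10 + 3 + 10 + 9 = 80 candies with no flavour reaching 11.
The next candy forces some flavour to 11, so 80 + 1 = 81.

81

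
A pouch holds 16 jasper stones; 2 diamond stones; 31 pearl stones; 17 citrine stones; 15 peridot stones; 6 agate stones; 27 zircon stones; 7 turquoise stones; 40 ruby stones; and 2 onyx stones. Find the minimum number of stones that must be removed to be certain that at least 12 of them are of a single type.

Put each drawn stone into a box by type. The largest draw with every box below 12 takes min(count, 11) from each type; types with fewer than 11 contribute all they have.
Σ min(cᵢ, 11) = 11 + 2 + 11 + 11 + 11 + 6 + 11 + 7 + 11 + 2 = 83.
Draw number 83 + 1 = 84 must push one box to 12.

84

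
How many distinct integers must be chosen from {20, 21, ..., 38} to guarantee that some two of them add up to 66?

Group the elements by complementary pair {x, 66−x}: {28,38}, {29,37}, {30,36}, …, giving 5 two-element pairs; the single value 33 (it cannot pair with itself since the integers are distinct); and 8 integers whose partner 66−x falls outside [20,38].
By the pigeonhole principle, treating each of those 14 groups as a pigeonhole, one can pick one integer per group — 14 integers — with no two summing to 66.
The 15th integer lands in an occupied pair, forcing a sum of 66.

15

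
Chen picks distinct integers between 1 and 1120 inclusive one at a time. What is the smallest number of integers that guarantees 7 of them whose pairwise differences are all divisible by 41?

247

Integers whose pairwise differences are multiples of 41 are exactly those sharing a remainder mod 41. The 41 residue classes mod 41 are the pigeonholes.
With 246 integers one could put 6 in each residue class and have no class reach 7.
The 247th integer pushes some class to 7, so 41·6 + 1 = 247.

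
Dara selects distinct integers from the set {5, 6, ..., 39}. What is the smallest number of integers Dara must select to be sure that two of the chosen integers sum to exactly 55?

24

A set avoiding the sum 55 can contain at most one of each pair {x, 55−x}, plus the 11 elements whose complement lies outside the range.
The integers 5, …, 27 (23 of them) are such a set: any two sum to at least 5+6 = 11 and at most 26+27 = 53 < 55.
Any 24th integer completes one of the 12 pairs, so 24 choices force a sum of 55.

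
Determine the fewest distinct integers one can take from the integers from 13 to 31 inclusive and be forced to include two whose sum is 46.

12

Group the elements by complementary pair {x, 46−x}: {15,31}, {16,30}, {17,29}, …, giving 8 two-element pairs, the single value 23 (it cannot pair with itself since the integers are distinct), and 2 integers whose partner 46−x falls outside [13,31].
Treating each of those 11 groups as a pigeonhole, one can pick one integer per group — 11 integers — with no two summing to 46.
The 12th integer lands in an occupied pair, forcing a sum of 46.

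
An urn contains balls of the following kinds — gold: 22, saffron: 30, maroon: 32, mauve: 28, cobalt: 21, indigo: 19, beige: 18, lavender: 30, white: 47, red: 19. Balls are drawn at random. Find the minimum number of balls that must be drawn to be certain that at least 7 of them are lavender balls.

243

In the worst case for collecting lavender balls, every non-lavender ball comes out first.
There are 22 + 30 + 32 + 28 + 21 + 19 + 18 + 47 + 19 = 236 non-lavender balls altogether.
After those, each further ball must be lavender, so 236 + 7 = 243 draws guarantee 7 lavender balls.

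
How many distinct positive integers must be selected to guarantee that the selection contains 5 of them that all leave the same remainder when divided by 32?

The 32 residue classes mod 32 are the pigeonholes.
With 128 integers one could put 4 in each residue class and have no class reach 5.
The 129th integer pushes some class to 5, so 32·4 + 1 = 129.

129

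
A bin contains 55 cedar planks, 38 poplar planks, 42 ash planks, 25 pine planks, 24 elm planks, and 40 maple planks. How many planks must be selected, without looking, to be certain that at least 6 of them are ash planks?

In the worst case for collecting ash planks, every non-ash plank comes out first.
There are 55 + 38 + 25 + 24 + 40 = 182 non-ash planks altogether.
After those, each further plank must be ash, so 182 + 6 = 188 draws guarantee 6 ash planks.

188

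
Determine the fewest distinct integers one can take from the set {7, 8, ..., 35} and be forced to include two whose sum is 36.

Two chosen integers sum to 36 exactly when both halves of some pair {x, 36−x} with 7 ≤ x ≤ 36−x ≤ 29 are chosen — 11 such pairs.
The remaining 7 elements (those with no distinct partner in range) can never complete a 36-sum, so the worst case takes all of them and one from each pair: 7 + 11 = 18.
By the pigeonhole principle, the 19th integer has to be the second member of some pair, so 18 + 1 = 19.

19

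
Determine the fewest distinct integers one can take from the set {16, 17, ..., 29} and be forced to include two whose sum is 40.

11

Group the elements by complementary pair {x, 40−x}: {16,24}, {17,23}, {18,22}, …, giving 4 two-element pairs, the single value 20 (it cannot pair with itself since the integers are distinct), and 5 integers whose partner 40−x falls outside [16,29].
By pigeonhole, treating each of those 10 groups as a pigeonhole, one can pick one integer per group — 10 integers — with no two summing to 40.
The 11th integer lands in an occupied pair, forcing a sum of 40.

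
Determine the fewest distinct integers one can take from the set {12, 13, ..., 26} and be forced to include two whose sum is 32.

A set avoiding the sum 32 can contain at most one of each pair {x, 32−x}, plus the 7 elements whose complement lies outside the range or equal to its own complement.
The integers 16, …, 26 (11 of them) are such a set: any two sum to at least 16+17 = 33 > 32.
By pigeonhole, any 12th integer completes one of the 4 pairs, so 12 choices force a sum of 32.

12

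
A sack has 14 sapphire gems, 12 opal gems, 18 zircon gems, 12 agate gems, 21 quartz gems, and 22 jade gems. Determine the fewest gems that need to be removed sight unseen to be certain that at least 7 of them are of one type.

The 6 types are the holes; the gems drawn are the pigeons.
To avoid 7 of any one type, the worst case takes at most 6 of each type.
That gives 6 + 6 + 6 + 6 + 6 + 6 = 36 gems with no type reaching 7.
The next gem forces some type to 7, so 36 + 1 = 37.

37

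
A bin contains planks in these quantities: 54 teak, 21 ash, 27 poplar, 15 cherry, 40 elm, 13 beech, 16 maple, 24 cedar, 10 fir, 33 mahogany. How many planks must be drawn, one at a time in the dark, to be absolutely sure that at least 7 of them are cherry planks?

In the worst case for collecting cherry planks, every non-cherry plank comes out first.
There are 54 + 21 + 27 + 40 + 13 + 16 + 24 + 10 + 33 = 238 non-cherry planks altogether.
After those, each further plank must be cherry, so 238 + 7 = 245 draws guarantee 7 cherry planks.

245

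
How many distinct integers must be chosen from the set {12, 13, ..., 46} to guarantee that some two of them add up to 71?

25

A set avoiding the sum 71 can contain at most one of each pair {x, 71−x}, plus the 13 elements whose complement lies outside the range.
The integers 12, …, 35 (24 of them) are such a set: any two sum to at least 12+13 = 25 and at most 34+35 = 69 < 71.
By pigeonhole, any 25th integer completes one of the 11 pairs, so 25 choices force a sum of 71.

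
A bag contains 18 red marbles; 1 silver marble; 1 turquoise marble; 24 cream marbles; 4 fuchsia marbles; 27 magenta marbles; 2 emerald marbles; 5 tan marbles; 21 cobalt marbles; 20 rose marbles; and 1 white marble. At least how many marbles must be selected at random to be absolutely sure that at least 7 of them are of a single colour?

45

By the pigeonhole principle, put each drawn marble into a box by colour. The largest draw with every box below 7 takes min(count, 6) from each colour; colours with fewer than 6 contribute all they have.
Σ min(cᵢ, 6) = 6 + 1 + 1 + 6 + 4 + 6 + 2 + 5 + 6 + 6 + 1 = 44.
Draw number 44 + 1 = 45 must push one box to 7.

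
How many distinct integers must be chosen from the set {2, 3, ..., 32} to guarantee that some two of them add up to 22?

A set avoiding the sum 22 can contain at most one of each pair {x, 22−x}, plus the 13 elements whose complement lies outside the range or equal to its own complement.
The integers 11, …, 32 (22 of them) are such a set: any two sum to at least 11+12 = 23 > 22.
Any 23rd integer completes one of the 9 pairs, so 23 choices force a sum of 22.

23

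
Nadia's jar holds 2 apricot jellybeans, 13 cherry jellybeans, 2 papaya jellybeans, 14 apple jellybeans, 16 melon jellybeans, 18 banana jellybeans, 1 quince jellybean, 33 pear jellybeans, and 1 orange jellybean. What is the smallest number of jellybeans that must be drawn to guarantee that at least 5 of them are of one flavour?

27

An adversary could hand out at most 4 jellybeans per flavour (4 flavours run out sooner): 2 + 4 + 2 + 4 + 4 + 4 + 1 + 4 + 1 = 26 jellybeans and still no flavour has 5.
By the pigeonhole principle, one more jellybean lands in a flavour already at 4, so 27 draws are enough and 26 are not.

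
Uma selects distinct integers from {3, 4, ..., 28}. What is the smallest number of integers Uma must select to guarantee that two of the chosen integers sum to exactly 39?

18

Group the elements by complementary pair {x, 39−x}: {11,28}, {12,27}, {13,26}, …, giving 9 two-element pairs and 8 integers whose partner 39−x falls outside [3,28].
By pigeonhole, treating each of those 17 groups as a pigeonhole, one can pick one integer per group — 17 integers — with no two summing to 39.
The 18th integer lands in an occupied pair, forcing a sum of 39.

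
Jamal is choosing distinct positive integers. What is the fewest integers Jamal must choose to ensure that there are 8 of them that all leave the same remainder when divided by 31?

By pigeonhole, the 31 residue classes mod 31 are the pigeonholes.
With 217 integers one could put 7 in each residue class and have no class reach 8.
The 218th integer pushes some class to 8, so 31·7 + 1 = 218.

218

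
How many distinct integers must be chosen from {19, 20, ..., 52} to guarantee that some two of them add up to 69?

Group the elements by complementary pair {x, 69−x}: {19,50}, {20,49}, {21,48}, …, giving 16 two-element pairs and 2 integers whose partner 69−x falls outside [19,52].
By pigeonhole, treating each of those 18 groups as a pigeonhole, one can pick one integer per group — 18 integers — with no two summing to 69.
The 19th integer lands in an occupied pair, forcing a sum of 69.

19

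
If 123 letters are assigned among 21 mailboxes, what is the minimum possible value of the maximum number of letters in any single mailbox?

6

By the pigeonhole principle, the 21 mailboxes are the holes and the 123 letters are the pigeons.
If every mailbox held at most 5 letters, the total would be at most 21 × 5 = 105, which is less than 123.
So some mailbox holds at least ⌈123/21⌉ = 6 letters.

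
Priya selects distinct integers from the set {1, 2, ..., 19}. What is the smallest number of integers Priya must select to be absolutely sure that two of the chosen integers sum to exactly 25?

13

A set avoiding the sum 25 can contain at most one of each pair {x, 25−x}, plus the 5 elements whose complement lies outside the range.
The integers 1, …, 12 (12 of them) are such a set: any two sum to at least 1+2 = 3 and at most 11+12 = 23 < 25.
Any 13th integer completes one of the 7 pairs, so 13 choices force a sum of 25.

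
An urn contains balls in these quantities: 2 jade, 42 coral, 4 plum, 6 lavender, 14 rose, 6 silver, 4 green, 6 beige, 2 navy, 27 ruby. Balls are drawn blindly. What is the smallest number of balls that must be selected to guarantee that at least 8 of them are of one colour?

52

Put each drawn ball into a box by colour. The largest draw with every box below 8 takes min(count, 7) from each colour; colours with fewer than 7 contribute all they have.
Σ min(cᵢ, 7) = 2 + 7 + 4 + 6 + 7 + 6 + 4 + 6 + 2 + 7 = 51.
Draw number 51 + 1 = 52 must push one box to 8.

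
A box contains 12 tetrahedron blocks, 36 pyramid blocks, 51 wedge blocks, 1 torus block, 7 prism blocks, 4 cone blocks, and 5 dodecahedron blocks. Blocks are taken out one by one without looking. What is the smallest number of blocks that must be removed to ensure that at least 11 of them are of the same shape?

An adversary could hand out at most 10 blocks per shape (4 shapes run out sooner): 10 + 10 + 10 + 1 + 7 + 4 + 5 = 47 blocks and still no shape has 11.
One more block lands in a shape already at 10, so 48 draws are enough and 47 are not.

48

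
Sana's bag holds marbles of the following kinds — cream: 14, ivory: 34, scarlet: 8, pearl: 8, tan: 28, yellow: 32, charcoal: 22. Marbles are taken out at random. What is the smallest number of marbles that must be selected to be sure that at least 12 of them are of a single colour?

By pigeonhole, the 7 colours are the holes; the marbles drawn are the pigeons.
To avoid 12 of any one colour, the worst case takes at most 11 of each colour, or every marble of a colour that has fewer than 11.
That gives 11 + 11 + 8 + 8 + 11 + 11 + 11 = 71 marbles with no colour reaching 12.
The next marble forces some colour to 12, so 71 + 1 = 72.

72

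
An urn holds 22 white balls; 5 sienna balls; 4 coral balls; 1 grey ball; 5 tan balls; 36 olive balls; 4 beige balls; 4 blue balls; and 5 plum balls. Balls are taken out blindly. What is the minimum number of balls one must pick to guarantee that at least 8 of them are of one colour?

43

The 9 colours are the holes; the balls drawn are the pigeons.
To avoid 8 of any one colour, the worst case takes at most 7 of each colour, or every ball of a colour that has fewer than 7.
That gives 7 + 5 + 4 + 1 + 5 + 7 + 4 + 4 + 5 = 42 balls with no colour reaching 8.
The next ball forces some colour to 8, so 42 + 1 = 43.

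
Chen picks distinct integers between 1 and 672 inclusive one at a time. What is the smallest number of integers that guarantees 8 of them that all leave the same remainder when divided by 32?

225

The 32 residue classes mod 32 are the pigeonholes.
With 224 integers one could put 7 in each residue class and have no class reach 8.
The 225th integer pushes some class to 8, so 32·7 + 1 = 225.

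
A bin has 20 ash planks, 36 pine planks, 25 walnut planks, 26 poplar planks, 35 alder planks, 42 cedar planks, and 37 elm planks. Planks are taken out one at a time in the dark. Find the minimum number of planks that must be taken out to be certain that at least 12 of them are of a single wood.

By pigeonhole, put each drawn plank into a box by wood. The largest draw with every box below 12 takes min(count, 11) from each wood.
Σ min(cᵢ, 11) = 11 + 11 + 11 + 11 + 11 + 11 + 11 = 77.
Draw number 77 + 1 = 78 must push one box to 12.

78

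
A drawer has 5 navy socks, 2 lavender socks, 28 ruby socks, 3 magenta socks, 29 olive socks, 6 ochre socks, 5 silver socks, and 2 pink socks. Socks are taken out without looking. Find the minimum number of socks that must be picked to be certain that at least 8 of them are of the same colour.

By pigeonhole, put each drawn sock into a box by colour. The largest draw with every box below 8 takes min(count, 7) from each colour; colours with fewer than 7 contribute all they have.
Σ min(cᵢ, 7) = 5 + 2 + 7 + 3 + 7 + 6 + 5 + 2 = 37.
Draw number 37 + 1 = 38 must push one box to 8.

38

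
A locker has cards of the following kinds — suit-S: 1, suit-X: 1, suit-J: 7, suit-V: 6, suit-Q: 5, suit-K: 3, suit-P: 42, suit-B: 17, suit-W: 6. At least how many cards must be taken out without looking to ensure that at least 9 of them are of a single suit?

The 9 suits are the holes; the cards drawn are the pigeons.
To avoid 9 of any one suit, the worst case takes at most 8 of each suit, or every card of a suit that has fewer than 8.
That gives 1 + 1 + 7 + 6 + 5 + 3 + 8 + 8 + 6 = 45 cards with no suit reaching 9.
The next card forces some suit to 9, so 45 + 1 = 46.

46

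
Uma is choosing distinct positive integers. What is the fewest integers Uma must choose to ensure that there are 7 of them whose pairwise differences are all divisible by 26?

157

Integers whose pairwise differences are multiples of 26 are exactly those sharing a remainder mod 26. By pigeonhole, the 26 residue classes mod 26 are the pigeonholes.
With 156 integers one could put 6 in each residue class and have no class reach 7.
The 157th integer pushes some class to 7, so 26·6 + 1 = 157.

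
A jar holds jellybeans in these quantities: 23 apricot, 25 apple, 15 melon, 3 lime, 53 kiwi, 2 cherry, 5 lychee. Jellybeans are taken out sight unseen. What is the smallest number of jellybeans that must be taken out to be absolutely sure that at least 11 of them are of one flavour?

51

By pigeonhole, put each drawn jellybean into a box by flavour. The largest draw with every box below 11 takes min(count, 10) from each flavour; flavours with fewer than 10 contribute all they have.
Σ min(cᵢ, 10) = 10 + 10 + 10 + 3 + 10 + 2 + 5 = 50.
Draw number 50 + 1 = 51 must push one box to 11.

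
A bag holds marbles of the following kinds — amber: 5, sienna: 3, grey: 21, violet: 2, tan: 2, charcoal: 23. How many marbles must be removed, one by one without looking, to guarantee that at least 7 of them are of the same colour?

25

An adversary could hand out at most 6 marbles per colour (4 colours run out sooner): 5 + 3 + 6 + 2 + 2 + 6 = 24 marbles and still no colour has 7.
By the pigeonhole principle, one more marble lands in a colour already at 6, so 25 draws are enough and 24 are not.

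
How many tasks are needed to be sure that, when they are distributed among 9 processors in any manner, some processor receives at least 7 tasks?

With 54 tasks one could put exactly 6 in each of the 9 processors, and no processor would reach 7.
One more task must land in a processor that already has 6, giving it 7.
So 9 × 6 + 1 = 55 tasks are required.

55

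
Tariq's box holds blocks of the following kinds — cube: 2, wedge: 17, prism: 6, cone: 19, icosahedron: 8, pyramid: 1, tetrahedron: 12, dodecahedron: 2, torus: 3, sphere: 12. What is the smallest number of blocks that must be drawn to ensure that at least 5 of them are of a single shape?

Pigeonhole: the 10 shapes are the holes; the blocks drawn are the pigeons.
To avoid 5 of any one shape, the worst case takes at most 4 of each shape, or every block of a shape that has fewer than 4.
That gives 2 + 4 + 4 + 4 + 4 + 1 + 4 + 2 + 3 + 4 = 32 blocks with no shape reaching 5.
The next block forces some shape to 5, so 32 + 1 = 33.

33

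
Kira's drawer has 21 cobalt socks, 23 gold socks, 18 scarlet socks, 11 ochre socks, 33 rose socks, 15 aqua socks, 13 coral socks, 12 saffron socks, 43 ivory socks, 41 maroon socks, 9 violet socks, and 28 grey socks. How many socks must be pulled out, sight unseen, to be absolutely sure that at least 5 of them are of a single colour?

49

An adversary could hand out at most 4 socks per colour: 4 + 4 + 4 + 4 + 4 + 4 + 4 + 4 + 4 + 4 + 4 + 4 = 48 socks and still no colour has 5.
Pigeonhole: one more sock lands in a colour already at 4, so 49 draws are enough and 48 are not.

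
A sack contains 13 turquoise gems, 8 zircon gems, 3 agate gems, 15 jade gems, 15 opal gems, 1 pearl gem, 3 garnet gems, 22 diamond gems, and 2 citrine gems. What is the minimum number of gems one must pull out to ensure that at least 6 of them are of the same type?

By the pigeonhole principle, the 9 types are the holes; the gems drawn are the pigeons.
To avoid 6 of any one type, the worst case takes at most 5 of each type, or every gem of a type that has fewer than 5.
That gives 5 + 5 + 3 + 5 + 5 + 1 + 3 + 5 + 2 = 34 gems with no type reaching 6.
The next gem forces some type to 6, so 34 + 1 = 35.

35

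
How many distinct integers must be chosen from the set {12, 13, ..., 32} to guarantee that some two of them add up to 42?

13

A set avoiding the sum 42 can contain at most one of each pair {x, 42−x}, plus the 3 elements whose complement lies outside the range or equal to its own complement.
The integers 21, …, 32 (12 of them) are such a set: any two sum to at least 21+22 = 43 > 42.
Pigeonhole: any 13th integer completes one of the 9 pairs, so 13 choices force a sum of 42.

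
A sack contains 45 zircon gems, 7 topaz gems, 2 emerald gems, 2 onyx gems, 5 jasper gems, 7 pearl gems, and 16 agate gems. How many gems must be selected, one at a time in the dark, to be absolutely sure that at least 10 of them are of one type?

42

By pigeonhole, the 7 types are the holes; the gems drawn are the pigeons.
To avoid 10 of any one type, the worst case takes at most 9 of each type, or every gem of a type that has fewer than 9.
That gives 9 + 7 + 2 + 2 + 5 + 7 + 9 = 41 gems with no type reaching 10.
The next gem forces some type to 10, so 41 + 1 = 42.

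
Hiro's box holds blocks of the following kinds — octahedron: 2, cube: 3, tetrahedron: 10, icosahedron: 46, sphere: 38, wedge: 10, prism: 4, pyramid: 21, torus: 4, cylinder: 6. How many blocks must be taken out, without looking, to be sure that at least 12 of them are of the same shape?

73

Put each drawn block into a box by shape. The largest draw with every box below 12 takes min(count, 11) from each shape; shapes with fewer than 11 contribute all they have.
Σ min(cᵢ, 11) = 2 + 3 + 10 + 11 + 11 + 10 + 4 + 11 + 4 + 6 = 72.
Draw number 72 + 1 = 73 must push one box to 12.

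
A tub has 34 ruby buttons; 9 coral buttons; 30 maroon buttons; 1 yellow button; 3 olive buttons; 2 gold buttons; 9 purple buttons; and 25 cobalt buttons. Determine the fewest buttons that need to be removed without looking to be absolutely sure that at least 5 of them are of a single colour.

27

An adversary could hand out at most 4 buttons per colour (yellow, olive, gold run out sooner): 4 + 4 + 4 + 1 + 3 + 2 + 4 + 4 = 26 buttons and still no colour has 5.
By the pigeonhole principle, one more button lands in a colour already at 4, so 27 draws are enough and 26 are not.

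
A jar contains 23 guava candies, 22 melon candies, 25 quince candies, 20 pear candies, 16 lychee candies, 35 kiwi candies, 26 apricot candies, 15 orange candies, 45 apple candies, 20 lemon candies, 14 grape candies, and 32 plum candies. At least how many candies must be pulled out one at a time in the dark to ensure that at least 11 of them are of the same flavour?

An adversary could hand out at most 10 candies per flavour: 10 + 10 + 10 + 10 + 10 + 10 + 10 + 10 + 10 + 10 + 10 + 10 = 120 candies and still no flavour has 11.
One more candy lands in a flavour already at 10, so 121 draws are enough and 120 are not.

121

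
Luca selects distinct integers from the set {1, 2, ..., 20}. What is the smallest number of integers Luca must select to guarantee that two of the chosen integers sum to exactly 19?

Two chosen integers sum to 19 exactly when both halves of some pair {x, 19−x} with 1 ≤ x ≤ 19−x ≤ 18 are chosen — 9 such pairs.
The remaining 2 elements (those with no distinct partner in range) can never complete a 19-sum, so the worst case takes all of them and one from each pair: 2 + 9 = 11.
By the pigeonhole principle, the 12th integer has to be the second member of some pair, so 11 + 1 = 12.

12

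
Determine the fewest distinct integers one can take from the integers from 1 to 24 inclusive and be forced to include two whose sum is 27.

14

A set avoiding the sum 27 can contain at most one of each pair {x, 27−x}, plus the 2 elements whose complement lies outside the range.
The integers 1, …, 13 (13 of them) are such a set: any two sum to at least 1+2 = 3 and at most 12+13 = 25 < 27.
Any 14th integer completes one of the 11 pairs, so 14 choices force a sum of 27.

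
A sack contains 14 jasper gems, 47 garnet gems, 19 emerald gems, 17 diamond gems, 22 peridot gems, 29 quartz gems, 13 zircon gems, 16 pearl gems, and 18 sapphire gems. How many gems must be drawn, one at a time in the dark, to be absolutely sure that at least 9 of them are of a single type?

73

Put each drawn gem into a box by type. The largest draw with every box below 9 takes min(count, 8) from each type.
Σ min(cᵢ, 8) = 8 + 8 + 8 + 8 + 8 + 8 + 8 + 8 + 8 = 72.
Draw number 72 + 1 = 73 must push one box to 9.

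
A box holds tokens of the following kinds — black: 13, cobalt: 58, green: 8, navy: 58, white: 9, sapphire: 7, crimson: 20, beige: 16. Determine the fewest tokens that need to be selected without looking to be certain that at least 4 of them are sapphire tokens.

In the worst case for collecting sapphire tokens, every non-sapphire token comes out first.
There are 13 + 58 + 8 + 58 + 9 + 20 + 16 = 182 non-sapphire tokens altogether.
After those, each further token must be sapphire, so 182 + 4 = 186 draws guarantee 4 sapphire tokens.

186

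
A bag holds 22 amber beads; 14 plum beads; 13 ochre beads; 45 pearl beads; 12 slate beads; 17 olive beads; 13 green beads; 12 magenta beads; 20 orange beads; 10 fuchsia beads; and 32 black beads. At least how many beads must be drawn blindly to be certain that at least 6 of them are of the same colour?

By pigeonhole, the 11 colours are the holes; the beads drawn are the pigeons.
To avoid 6 of any one colour, the worst case takes at most 5 of each colour.
That gives 5 + 5 + 5 + 5 + 5 + 5 + 5 + 5 + 5 + 5 + 5 = 55 beads with no colour reaching 6.
The next bead forces some colour to 6, so 55 + 1 = 56.

56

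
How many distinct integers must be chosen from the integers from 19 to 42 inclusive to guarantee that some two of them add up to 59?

14

A set avoiding the sum 59 can contain at most one of each pair {x, 59−x}, plus the 2 elements whose complement lies outside the range.
The integers 30, …, 42 (13 of them) are such a set: any two sum to at least 30+31 = 61 > 59.
By the pigeonhole principle, any 14th integer completes one of the 11 pairs, so 14 choices force a sum of 59.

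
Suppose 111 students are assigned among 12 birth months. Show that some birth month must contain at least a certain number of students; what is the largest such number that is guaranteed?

10

By pigeonhole, the 12 birth months are the holes and the 111 students are the pigeons.
If every birth month held at most 9 students, the total would be at most 12 × 9 = 108, which is less than 111.
So some birth month holds at least ⌈111/12⌉ = 10 students.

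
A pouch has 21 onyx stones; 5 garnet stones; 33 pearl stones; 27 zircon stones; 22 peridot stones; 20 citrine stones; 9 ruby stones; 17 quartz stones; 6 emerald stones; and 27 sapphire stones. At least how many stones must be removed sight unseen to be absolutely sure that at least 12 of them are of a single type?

98

The 10 types are the holes; the stones drawn are the pigeons.
To avoid 12 of any one type, the worst case takes at most 11 of each type, or every stone of a type that has fewer than 11.
That gives 11 + 5 + 11 + 11 + 11 + 11 + 9 + 11 + 6 + 11 = 97 stones with no type reaching 12.
The next stone forces some type to 12, so 97 + 1 = 98.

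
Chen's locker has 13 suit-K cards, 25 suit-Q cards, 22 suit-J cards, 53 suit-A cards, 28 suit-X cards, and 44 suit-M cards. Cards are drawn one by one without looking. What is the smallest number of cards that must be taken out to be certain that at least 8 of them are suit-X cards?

In the worst case for collecting suit-X cards, every non-suit-X card comes out first.
There are 13 + 25 + 22 + 53 + 44 = 157 non-suit-X cards altogether.
After those, each further card must be suit-X, so 157 + 8 = 165 draws guarantee 8 suit-X cards.

165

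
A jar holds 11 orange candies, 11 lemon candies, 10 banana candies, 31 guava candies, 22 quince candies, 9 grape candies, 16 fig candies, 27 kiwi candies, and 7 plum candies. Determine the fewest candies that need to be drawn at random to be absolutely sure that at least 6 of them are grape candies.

In the worst case for collecting grape candies, every non-grape candy comes out first.
There are 11 + 11 + 10 + 31 + 22 + 16 + 27 + 7 = 135 non-grape candies altogether.
After those, each further candy must be grape, so 135 + 6 = 141 draws guarantee 6 grape candies.

141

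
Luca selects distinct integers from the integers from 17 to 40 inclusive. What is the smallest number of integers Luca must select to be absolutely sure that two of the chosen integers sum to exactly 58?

14

Two chosen integers sum to 58 exactly when both halves of some pair {x, 58−x} with 18 ≤ x ≤ 58−x ≤ 40 are chosen — 11 such pairs.
The remaining 2 elements (those with no distinct partner in range) can never complete a 58-sum, so the worst case takes all of them and one from each pair: 2 + 11 = 13.
The 14th integer has to be the second member of some pair, so 13 + 1 = 14.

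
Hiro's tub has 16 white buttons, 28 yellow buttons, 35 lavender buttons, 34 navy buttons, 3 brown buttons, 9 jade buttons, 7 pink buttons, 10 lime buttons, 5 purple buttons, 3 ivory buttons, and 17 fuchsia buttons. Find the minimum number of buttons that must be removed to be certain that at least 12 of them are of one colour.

93

An adversary could hand out at most 11 buttons per colour (6 colours run out sooner): 11 + 11 + 11 + 11 + 3 + 9 + 7 + 10 + 5 + 3 + 11 = 92 buttons and still no colour has 12.
By the pigeonhole principle, one more button lands in a colour already at 11, so 93 draws are enough and 92 are not.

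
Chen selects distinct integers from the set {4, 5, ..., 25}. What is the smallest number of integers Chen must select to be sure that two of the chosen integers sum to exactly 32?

14

Two chosen integers sum to 32 exactly when both halves of some pair {x, 32−x} with 7 ≤ x ≤ 32−x ≤ 25 are chosen — 9 such pairs.
The remaining 4 elements (those with no distinct partner in range) can never complete a 32-sum, so the worst case takes all of them and one from each pair: 4 + 9 = 13.
Pigeonhole: the 14th integer has to be the second member of some pair, so 13 + 1 = 14.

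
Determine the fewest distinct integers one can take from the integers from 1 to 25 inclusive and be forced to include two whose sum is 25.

14

Two chosen integers sum to 25 exactly when both halves of some pair {x, 25−x} with 1 ≤ x ≤ 25−x ≤ 24 are chosen — 12 such pairs.
The remaining 1 element (those with no distinct partner in range) can never complete a 25-sum, so the worst case takes all of them and one from each pair: 1 + 12 = 13.
Pigeonhole: the 14th integer has to be the second member of some pair, so 13 + 1 = 14.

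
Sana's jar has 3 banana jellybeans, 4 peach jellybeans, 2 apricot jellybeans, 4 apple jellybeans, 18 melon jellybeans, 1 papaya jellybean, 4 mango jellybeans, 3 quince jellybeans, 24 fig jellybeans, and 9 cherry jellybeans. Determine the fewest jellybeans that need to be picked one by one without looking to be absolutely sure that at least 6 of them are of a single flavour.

An adversary could hand out at most 5 jellybeans per flavour (7 flavours run out sooner): 3 + 4 + 2 + 4 + 5 + 1 + 4 + 3 + 5 + 5 = 36 jellybeans and still no flavour has 6.
By pigeonhole, one more jellybean lands in a flavour already at 5, so 37 draws are enough and 36 are not.

37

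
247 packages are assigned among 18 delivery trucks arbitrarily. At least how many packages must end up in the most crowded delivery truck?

By the pigeonhole principle, the 18 delivery trucks are the holes and the 247 packages are the pigeons.
If every delivery truck held at most 13 packages, the total would be at most 18 × 13 = 234, which is less than 247.
So some delivery truck holds at least ⌈247/18⌉ = 14 packages.

14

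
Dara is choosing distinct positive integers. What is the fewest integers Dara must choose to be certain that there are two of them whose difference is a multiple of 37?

38

Integers whose pairwise differences are multiples of 37 are exactly those sharing a remainder mod 37. The 37 residue classes mod 37 are the pigeonholes.
With 37 integers one could put 1 in each residue class and have no class reach 2.
The 38th integer pushes some class to 2, so 37·1 + 1 = 38.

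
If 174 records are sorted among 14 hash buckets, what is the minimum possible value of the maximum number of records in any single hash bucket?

The 14 hash buckets are the holes and the 174 records are the pigeons.
If every hash bucket held at most 12 records, the total would be at most 14 × 12 = 168, which is less than 174.
So some hash bucket holds at least ⌈174/14⌉ = 13 records.

13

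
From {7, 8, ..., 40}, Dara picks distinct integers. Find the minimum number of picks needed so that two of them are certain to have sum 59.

A set avoiding the sum 59 can contain at most one of each pair {x, 59−x}, plus the 12 elements whose complement lies outside the range.
The integers 7, …, 29 (23 of them) are such a set: any two sum to at least 7+8 = 15 and at most 28+29 = 57 < 59.
Any 24th integer completes one of the 11 pairs, so 24 choices force a sum of 59.

24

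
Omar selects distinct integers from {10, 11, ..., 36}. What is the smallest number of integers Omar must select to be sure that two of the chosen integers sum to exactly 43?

Two chosen integers sum to 43 exactly when both halves of some pair {x, 43−x} with 10 ≤ x ≤ 43−x ≤ 33 are chosen — 12 such pairs.
The remaining 3 elements (those with no distinct partner in range) can never complete a 43-sum, so the worst case takes all of them and one from each pair: 3 + 12 = 15.
By the pigeonhole principle, the 16th integer has to be the second member of some pair, so 15 + 1 = 16.

16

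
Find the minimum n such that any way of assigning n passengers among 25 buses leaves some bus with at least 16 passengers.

With 375 passengers one could put exactly 15 in each of the 25 buses, and no bus would reach 16.
Pigeonhole: one more passenger must land in a bus that already has 15, giving it 16.
So 25 × 15 + 1 = 376 passengers are required.

376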